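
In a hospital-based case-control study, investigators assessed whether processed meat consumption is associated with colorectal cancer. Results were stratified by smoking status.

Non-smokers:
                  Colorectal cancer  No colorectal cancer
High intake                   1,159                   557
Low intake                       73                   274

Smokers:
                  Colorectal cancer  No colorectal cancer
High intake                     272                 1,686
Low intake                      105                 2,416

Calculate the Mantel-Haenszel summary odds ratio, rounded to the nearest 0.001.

5.076

OR_MH = Σ(aᵢdᵢ/nᵢ) / Σ(bᵢcᵢ/nᵢ), where nᵢ is the stratum total.
Stratum 1 (Non-smokers): n = 2063; a·d/n = 1159·274/2063 = 153.9341; b·c/n = 557·73/2063 = 19.7096
Stratum 2 (Smokers): n = 4479; a·d/n = 272·2416/4479 = 146.7185; b·c/n = 1686·105/4479 = 39.5244
OR_MH = (153.9341 + 146.7185) / (19.7096 + 39.5244) = 300.6525 / 59.2341 = 5.07567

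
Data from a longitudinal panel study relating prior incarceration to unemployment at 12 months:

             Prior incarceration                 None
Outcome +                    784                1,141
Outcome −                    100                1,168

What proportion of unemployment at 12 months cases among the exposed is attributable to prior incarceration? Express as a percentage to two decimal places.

44.28

Reading the table with exposure as columns: a = 784 (Prior incarceration, case), b = 100 (Prior incarceration, non-case), c = 1141 (None, case), d = 1168.
Risk in exposed = 784/884 = 0.88688; risk in unexposed = 1141/2309 = 0.49415.
RR = 0.88688/0.49415 = 1.79474
AR% = (RR − 1)/RR × 100 = (1.79474 − 1)/1.79474 × 100 = 44.2817%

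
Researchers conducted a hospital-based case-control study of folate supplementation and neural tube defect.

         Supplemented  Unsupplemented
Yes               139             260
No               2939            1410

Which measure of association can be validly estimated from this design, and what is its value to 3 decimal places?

0.256

Reading the table with exposure as columns: a = 139 (Supplemented, case), b = 2939 (Supplemented, non-case), c = 260 (Unsupplemented, case), d = 1410.
This is a hospital-based case-control study: participants were sampled on outcome status, so risks in the source population cannot be estimated directly — relative risk is not valid here. The odds ratio is the appropriate measure.
OR = (a·d)/(b·c) = (139 × 1410) / (2939 × 260) = 195990 / 764140 = 0.25648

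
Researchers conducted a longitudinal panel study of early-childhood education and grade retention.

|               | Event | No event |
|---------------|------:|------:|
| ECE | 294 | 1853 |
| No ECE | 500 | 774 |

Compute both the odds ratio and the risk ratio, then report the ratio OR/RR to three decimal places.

0.704

Cells: a = 294, b = 1853, c = 500, d = 774.
OR = (294·774)/(1853·500) = 227556/926500 = 0.24561
Risk in exposed = 294/2147 = 0.13694; risk in unexposed = 500/1274 = 0.39246; RR = 0.34891
OR/RR = 0.24561 / 0.34891 = 0.70393
The outcome is not rare, so the OR lies further from 1 than the RR.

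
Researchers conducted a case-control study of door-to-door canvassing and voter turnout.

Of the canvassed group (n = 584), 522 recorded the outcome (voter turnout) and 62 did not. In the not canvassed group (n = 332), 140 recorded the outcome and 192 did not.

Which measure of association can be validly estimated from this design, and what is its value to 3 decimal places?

From the description: a = 522, b = 62, c = 140, d = 192.
This is a case-control study: participants were sampled on outcome status, so risks in the source population cannot be estimated directly — relative risk is not valid here. The odds ratio is the appropriate measure.
OR = (a·d)/(b·c) = (522 × 192) / (62 × 140) = 100224 / 8680 = 11.54654

11.547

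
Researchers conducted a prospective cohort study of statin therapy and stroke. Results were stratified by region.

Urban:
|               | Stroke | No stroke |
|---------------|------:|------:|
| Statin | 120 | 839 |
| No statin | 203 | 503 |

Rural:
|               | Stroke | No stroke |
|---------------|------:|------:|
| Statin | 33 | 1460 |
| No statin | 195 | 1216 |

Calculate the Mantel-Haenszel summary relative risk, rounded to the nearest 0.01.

0.31

RR_MH = Σ(aᵢ·n₀ᵢ/nᵢ) / Σ(cᵢ·n₁ᵢ/nᵢ), with n₁ᵢ = aᵢ+bᵢ (exposed), n₀ᵢ = cᵢ+dᵢ (unexposed), nᵢ = n₁ᵢ+n₀ᵢ.
Stratum 1 (Urban): n₁ = 959, n₀ = 706, n = 1665; a·n₀/n = 120·706/1665 = 50.8829; c·n₁/n = 203·959/1665 = 116.9231
Stratum 2 (Rural): n₁ = 1493, n₀ = 1411, n = 2904; a·n₀/n = 33·1411/2904 = 16.0341; c·n₁/n = 195·1493/2904 = 100.2531
RR_MH = (50.8829 + 16.0341) / (116.9231 + 100.2531) = 66.9170 / 217.1762 = 0.30812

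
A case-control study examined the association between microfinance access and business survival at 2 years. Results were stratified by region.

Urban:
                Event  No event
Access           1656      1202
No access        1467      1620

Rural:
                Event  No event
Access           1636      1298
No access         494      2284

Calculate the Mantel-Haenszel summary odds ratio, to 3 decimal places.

2.704

OR_MH = Σ(aᵢdᵢ/nᵢ) / Σ(bᵢcᵢ/nᵢ), where nᵢ is the stratum total.
Stratum 1 (Urban): n = 5945; a·d/n = 1656·1620/5945 = 451.2565; b·c/n = 1202·1467/5945 = 296.6079
Stratum 2 (Rural): n = 5712; a·d/n = 1636·2284/5712 = 654.1709; b·c/n = 1298·494/5712 = 112.2570
OR_MH = (451.2565 + 654.1709) / (296.6079 + 112.2570) = 1105.4274 / 408.8649 = 2.70365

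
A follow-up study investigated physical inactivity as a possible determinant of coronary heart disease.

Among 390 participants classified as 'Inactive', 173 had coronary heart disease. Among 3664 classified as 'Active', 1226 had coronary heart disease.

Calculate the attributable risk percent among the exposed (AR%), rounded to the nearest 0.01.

24.57

From the description: a = 173, b = 217, c = 1226, d = 2438.
Risk in exposed = 173/390 = 0.44359; risk in unexposed = 1226/3664 = 0.33461.
RR = 0.44359/0.33461 = 1.32570
AR% = (RR − 1)/RR × 100 = (1.32570 − 1)/1.32570 × 100 = 24.5684%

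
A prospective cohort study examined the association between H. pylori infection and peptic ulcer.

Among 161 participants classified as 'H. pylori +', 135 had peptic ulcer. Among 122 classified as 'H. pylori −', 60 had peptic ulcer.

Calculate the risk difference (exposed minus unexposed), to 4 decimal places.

From the description: a = 135, b = 26, c = 60, d = 62.
Risk in exposed = 135/161 = 0.838509; risk in unexposed = 60/122 = 0.491803.
Risk difference = 0.838509 − 0.491803 = 0.346706

0.3467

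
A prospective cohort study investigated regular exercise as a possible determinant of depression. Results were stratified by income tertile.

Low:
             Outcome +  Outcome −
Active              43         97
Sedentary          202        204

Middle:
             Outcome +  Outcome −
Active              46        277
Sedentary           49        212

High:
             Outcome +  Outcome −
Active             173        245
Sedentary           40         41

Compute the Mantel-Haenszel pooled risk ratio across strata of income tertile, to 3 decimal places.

0.717

RR_MH = Σ(aᵢ·n₀ᵢ/nᵢ) / Σ(cᵢ·n₁ᵢ/nᵢ), with n₁ᵢ = aᵢ+bᵢ (exposed), n₀ᵢ = cᵢ+dᵢ (unexposed), nᵢ = n₁ᵢ+n₀ᵢ.
Stratum 1 (Low): n₁ = 140, n₀ = 406, n = 546; a·n₀/n = 43·406/546 = 31.9744; c·n₁/n = 202·140/546 = 51.7949
Stratum 2 (Middle): n₁ = 323, n₀ = 261, n = 584; a·n₀/n = 46·261/584 = 20.5582; c·n₁/n = 49·323/584 = 27.1010
Stratum 3 (High): n₁ = 418, n₀ = 81, n = 499; a·n₀/n = 173·81/499 = 28.0822; c·n₁/n = 40·418/499 = 33.5070
RR_MH = (31.9744 + 20.5582 + 28.0822) / (51.7949 + 27.1010 + 33.5070) = 80.6147 / 112.4029 = 0.71719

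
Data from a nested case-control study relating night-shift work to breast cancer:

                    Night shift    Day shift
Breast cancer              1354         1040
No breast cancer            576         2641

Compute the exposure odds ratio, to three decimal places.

Reading the table with exposure as columns: a = 1354 (Night shift, case), b = 576 (Night shift, non-case), c = 1040 (Day shift, case), d = 2641.
OR = (a·d)/(b·c) = (1354 × 2641) / (576 × 1040) = 3575914 / 599040 = 5.96941
The odds of breast cancer are about 5.97 times as high in the night shift group.

5.969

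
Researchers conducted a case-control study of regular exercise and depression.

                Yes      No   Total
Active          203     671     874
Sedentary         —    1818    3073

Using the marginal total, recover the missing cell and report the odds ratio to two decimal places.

0.44

The missing cell is in the unexposed row: 3073 − 1818 = 1255.
So a = 203, b = 671, c = 1255, d = 1818.
OR = (a·d)/(b·c) = (203 × 1818) / (671 × 1255) = 369054 / 842105 = 0.43825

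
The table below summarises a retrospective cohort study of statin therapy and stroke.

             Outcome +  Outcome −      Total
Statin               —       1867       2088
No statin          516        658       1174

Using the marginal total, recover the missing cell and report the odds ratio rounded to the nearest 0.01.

0.15

The missing cell is in the exposed row: 2088 − 1867 = 221.
So a = 221, b = 1867, c = 516, d = 658.
OR = (a·d)/(b·c) = (221 × 658) / (1867 × 516) = 145418 / 963372 = 0.15095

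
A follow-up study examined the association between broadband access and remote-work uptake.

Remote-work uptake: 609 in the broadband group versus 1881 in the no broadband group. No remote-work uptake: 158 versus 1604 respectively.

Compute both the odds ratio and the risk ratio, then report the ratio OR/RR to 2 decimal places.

From the description: a = 609, b = 158, c = 1881, d = 1604.
OR = (609·1604)/(158·1881) = 976836/297198 = 3.28682
Risk in exposed = 609/767 = 0.79400; risk in unexposed = 1881/3485 = 0.53974; RR = 1.47108
OR/RR = 3.28682 / 1.47108 = 2.23429
The outcome is not rare, so the OR lies further from 1 than the RR.

2.23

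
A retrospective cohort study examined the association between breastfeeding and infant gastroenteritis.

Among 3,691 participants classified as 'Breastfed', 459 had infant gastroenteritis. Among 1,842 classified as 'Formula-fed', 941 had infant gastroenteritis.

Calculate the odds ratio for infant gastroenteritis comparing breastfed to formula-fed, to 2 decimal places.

0.14

From the description: a = 459, b = 3232, c = 941, d = 901.
OR = (a·d)/(b·c) = (459 × 901) / (3232 × 941) = 413559 / 3041312 = 0.13598
Exposure is associated with lower odds of infant gastroenteritis (OR = 0.14 < 1).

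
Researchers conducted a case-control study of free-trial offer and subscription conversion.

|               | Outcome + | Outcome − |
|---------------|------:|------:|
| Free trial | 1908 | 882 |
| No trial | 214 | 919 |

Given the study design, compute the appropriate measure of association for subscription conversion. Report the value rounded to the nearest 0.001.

9.290

Cells: a = 1908, b = 882, c = 214, d = 919.
This is a case-control study: participants were sampled on outcome status, so risks in the source population cannot be estimated directly — relative risk is not valid here. The odds ratio is the appropriate measure.
OR = (a·d)/(b·c) = (1908 × 919) / (882 × 214) = 1753452 / 188748 = 9.28991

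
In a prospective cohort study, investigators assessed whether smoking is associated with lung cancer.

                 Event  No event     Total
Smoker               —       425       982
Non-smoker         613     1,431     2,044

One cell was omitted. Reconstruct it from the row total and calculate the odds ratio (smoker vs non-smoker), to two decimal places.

3.06

The missing cell is in the exposed row: 982 − 425 = 557.
So a = 557, b = 425, c = 613, d = 1431.
OR = (a·d)/(b·c) = (557 × 1431) / (425 × 613) = 797067 / 260525 = 3.05946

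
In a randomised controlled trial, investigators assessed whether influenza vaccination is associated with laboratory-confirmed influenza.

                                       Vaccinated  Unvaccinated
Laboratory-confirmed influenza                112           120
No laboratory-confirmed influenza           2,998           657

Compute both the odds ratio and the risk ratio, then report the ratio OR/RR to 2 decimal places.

0.88

Reading the table with exposure as columns: a = 112 (Vaccinated, case), b = 2998 (Vaccinated, non-case), c = 120 (Unvaccinated, case), d = 657.
OR = (112·657)/(2998·120) = 73584/359760 = 0.20454
Risk in exposed = 112/3110 = 0.03601; risk in unexposed = 120/777 = 0.15444; RR = 0.23318
OR/RR = 0.20454 / 0.23318 = 0.87715
The outcome is not rare, so the OR lies further from 1 than the RR.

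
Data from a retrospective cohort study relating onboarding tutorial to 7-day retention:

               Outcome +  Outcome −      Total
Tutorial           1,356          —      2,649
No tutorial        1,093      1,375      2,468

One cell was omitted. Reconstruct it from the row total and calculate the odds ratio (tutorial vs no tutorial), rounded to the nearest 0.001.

1.319

The missing cell is in the exposed row: 2649 − 1356 = 1293.
So a = 1356, b = 1293, c = 1093, d = 1375.
OR = (a·d)/(b·c) = (1356 × 1375) / (1293 × 1093) = 1864500 / 1413249 = 1.31930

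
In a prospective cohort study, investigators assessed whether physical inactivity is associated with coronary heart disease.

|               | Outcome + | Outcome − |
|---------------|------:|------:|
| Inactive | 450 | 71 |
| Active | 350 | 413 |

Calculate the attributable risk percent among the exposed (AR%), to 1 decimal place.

Cells: a = 450, b = 71, c = 350, d = 413.
Risk in exposed = 450/521 = 0.86372; risk in unexposed = 350/763 = 0.45872.
RR = 0.86372/0.45872 = 1.88292
AR% = (RR − 1)/RR × 100 = (1.88292 − 1)/1.88292 × 100 = 46.8909%

46.9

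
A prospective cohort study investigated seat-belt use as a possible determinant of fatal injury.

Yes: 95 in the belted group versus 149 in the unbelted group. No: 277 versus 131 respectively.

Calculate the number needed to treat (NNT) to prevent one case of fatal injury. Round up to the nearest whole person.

4

Risk in treated group = 95/372 = 0.25538; risk in control = 149/280 = 0.53214.
Absolute risk reduction = 0.53214 − 0.25538 = 0.27677
NNT = 1 / ARR = 1 / 0.27677 = 3.613 → round up → 4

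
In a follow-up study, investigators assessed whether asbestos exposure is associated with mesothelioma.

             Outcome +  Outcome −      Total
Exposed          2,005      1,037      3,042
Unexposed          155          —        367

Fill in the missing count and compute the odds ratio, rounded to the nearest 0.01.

The missing cell is in the unexposed row: 367 − 155 = 212.
So a = 2005, b = 1037, c = 155, d = 212.
OR = (a·d)/(b·c) = (2005 × 212) / (1037 × 155) = 425060 / 160735 = 2.64448

2.64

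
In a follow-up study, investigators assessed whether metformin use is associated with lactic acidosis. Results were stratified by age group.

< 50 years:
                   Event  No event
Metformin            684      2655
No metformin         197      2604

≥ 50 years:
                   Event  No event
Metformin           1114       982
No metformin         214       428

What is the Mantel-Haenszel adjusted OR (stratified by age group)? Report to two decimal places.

2.87

OR_MH = Σ(aᵢdᵢ/nᵢ) / Σ(bᵢcᵢ/nᵢ), where nᵢ is the stratum total.
Stratum 1 (< 50 years): n = 6140; a·d/n = 684·2604/6140 = 290.0873; b·c/n = 2655·197/6140 = 85.1849
Stratum 2 (≥ 50 years): n = 2738; a·d/n = 1114·428/2738 = 174.1388; b·c/n = 982·214/2738 = 76.7524
OR_MH = (290.0873 + 174.1388) / (85.1849 + 76.7524) = 464.2261 / 161.9372 = 2.86670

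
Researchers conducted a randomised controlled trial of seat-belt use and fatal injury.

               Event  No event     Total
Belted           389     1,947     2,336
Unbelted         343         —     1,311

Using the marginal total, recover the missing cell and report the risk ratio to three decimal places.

0.636

The missing cell is in the unexposed row: 1311 − 343 = 968.
So a = 389, b = 1947, c = 343, d = 968.
RR = [a/(a+b)] / [c/(c+d)] = (389/2336) / (343/1311) = 0.16652/0.26163 = 0.63648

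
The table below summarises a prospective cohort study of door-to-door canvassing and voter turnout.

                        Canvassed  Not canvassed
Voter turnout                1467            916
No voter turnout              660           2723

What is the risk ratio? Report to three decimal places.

Reading the table with exposure as columns: a = 1467 (Canvassed, case), b = 660 (Canvassed, non-case), c = 916 (Not canvassed, case), d = 2723.
Risk in exposed = 1467/2127 = 0.68970; risk in unexposed = 916/3639 = 0.25172.
RR = 0.68970 / 0.25172 = 2.73999
The risk among the exposed is 2.74 times that among the unexposed.

2.740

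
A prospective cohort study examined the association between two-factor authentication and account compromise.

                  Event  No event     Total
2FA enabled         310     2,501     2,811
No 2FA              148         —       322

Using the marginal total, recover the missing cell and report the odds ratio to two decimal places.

0.15

The missing cell is in the unexposed row: 322 − 148 = 174.
So a = 310, b = 2501, c = 148, d = 174.
OR = (a·d)/(b·c) = (310 × 174) / (2501 × 148) = 53940 / 370148 = 0.14573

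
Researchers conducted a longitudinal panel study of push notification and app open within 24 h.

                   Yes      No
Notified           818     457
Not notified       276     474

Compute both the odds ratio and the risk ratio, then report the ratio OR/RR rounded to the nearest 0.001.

1.763

Cells: a = 818, b = 457, c = 276, d = 474.
OR = (818·474)/(457·276) = 387732/126132 = 3.07402
Risk in exposed = 818/1275 = 0.64157; risk in unexposed = 276/750 = 0.36800; RR = 1.74339
OR/RR = 3.07402 / 1.74339 = 1.76324
The outcome is not rare, so the OR lies further from 1 than the RR.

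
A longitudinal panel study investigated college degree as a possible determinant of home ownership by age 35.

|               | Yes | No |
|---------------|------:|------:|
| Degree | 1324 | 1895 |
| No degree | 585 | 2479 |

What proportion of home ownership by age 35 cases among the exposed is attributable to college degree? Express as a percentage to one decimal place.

Cells: a = 1324, b = 1895, c = 585, d = 2479.
Risk in exposed = 1324/3219 = 0.41131; risk in unexposed = 585/3064 = 0.19093.
RR = 0.41131/0.19093 = 2.15427
AR% = (RR − 1)/RR × 100 = (2.15427 − 1)/2.15427 × 100 = 53.5805%

53.6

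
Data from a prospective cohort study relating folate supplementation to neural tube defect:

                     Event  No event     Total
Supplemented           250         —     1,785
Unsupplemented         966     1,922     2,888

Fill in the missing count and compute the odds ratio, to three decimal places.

0.324

The missing cell is in the exposed row: 1785 − 250 = 1535.
So a = 250, b = 1535, c = 966, d = 1922.
OR = (a·d)/(b·c) = (250 × 1922) / (1535 × 966) = 480500 / 1482810 = 0.32405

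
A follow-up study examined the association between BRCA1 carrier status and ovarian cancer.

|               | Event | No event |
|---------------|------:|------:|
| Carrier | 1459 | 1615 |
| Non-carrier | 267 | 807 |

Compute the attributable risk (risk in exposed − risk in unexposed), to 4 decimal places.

0.2260

Cells: a = 1459, b = 1615, c = 267, d = 807.
Risk in exposed = 1459/3074 = 0.474626; risk in unexposed = 267/1074 = 0.248603.
Risk difference = 0.474626 − 0.248603 = 0.226023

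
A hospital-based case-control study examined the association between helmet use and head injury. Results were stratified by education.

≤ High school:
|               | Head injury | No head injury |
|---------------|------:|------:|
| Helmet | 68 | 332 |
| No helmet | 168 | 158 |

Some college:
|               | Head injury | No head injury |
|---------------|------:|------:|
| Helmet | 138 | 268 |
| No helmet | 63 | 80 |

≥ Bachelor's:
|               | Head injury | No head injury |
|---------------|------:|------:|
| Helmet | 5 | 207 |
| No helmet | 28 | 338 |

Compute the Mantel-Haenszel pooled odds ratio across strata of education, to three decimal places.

0.322

OR_MH = Σ(aᵢdᵢ/nᵢ) / Σ(bᵢcᵢ/nᵢ), where nᵢ is the stratum total.
Stratum 1 (≤ High school): n = 726; a·d/n = 68·158/726 = 14.7989; b·c/n = 332·168/726 = 76.8264
Stratum 2 (Some college): n = 549; a·d/n = 138·80/549 = 20.1093; b·c/n = 268·63/549 = 30.7541
Stratum 3 (≥ Bachelor's): n = 578; a·d/n = 5·338/578 = 2.9239; b·c/n = 207·28/578 = 10.0277
OR_MH = (14.7989 + 20.1093 + 2.9239) / (76.8264 + 30.7541 + 10.0277) = 37.8321 / 117.6082 = 0.32168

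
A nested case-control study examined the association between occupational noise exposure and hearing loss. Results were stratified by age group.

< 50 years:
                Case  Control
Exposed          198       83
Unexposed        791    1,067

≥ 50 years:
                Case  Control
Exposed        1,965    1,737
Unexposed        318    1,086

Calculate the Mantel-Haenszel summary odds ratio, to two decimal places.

OR_MH = Σ(aᵢdᵢ/nᵢ) / Σ(bᵢcᵢ/nᵢ), where nᵢ is the stratum total.
Stratum 1 (< 50 years): n = 2139; a·d/n = 198·1067/2139 = 98.7686; b·c/n = 83·791/2139 = 30.6933
Stratum 2 (≥ 50 years): n = 5106; a·d/n = 1965·1086/5106 = 417.9377; b·c/n = 1737·318/5106 = 108.1798
OR_MH = (98.7686 + 417.9377) / (30.6933 + 108.1798) = 516.7063 / 138.8731 = 3.72071

3.72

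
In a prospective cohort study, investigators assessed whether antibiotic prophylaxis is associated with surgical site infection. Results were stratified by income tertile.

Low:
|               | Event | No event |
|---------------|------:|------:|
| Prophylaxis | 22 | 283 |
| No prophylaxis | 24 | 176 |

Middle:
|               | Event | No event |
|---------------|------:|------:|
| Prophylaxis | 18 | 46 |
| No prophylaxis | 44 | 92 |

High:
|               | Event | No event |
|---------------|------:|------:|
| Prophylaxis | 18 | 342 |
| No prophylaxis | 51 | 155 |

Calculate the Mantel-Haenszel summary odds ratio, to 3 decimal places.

OR_MH = Σ(aᵢdᵢ/nᵢ) / Σ(bᵢcᵢ/nᵢ), where nᵢ is the stratum total.
Stratum 1 (Low): n = 505; a·d/n = 22·176/505 = 7.6673; b·c/n = 283·24/505 = 13.4495
Stratum 2 (Middle): n = 200; a·d/n = 18·92/200 = 8.2800; b·c/n = 46·44/200 = 10.1200
Stratum 3 (High): n = 566; a·d/n = 18·155/566 = 4.9293; b·c/n = 342·51/566 = 30.8163
OR_MH = (7.6673 + 8.2800 + 4.9293) / (13.4495 + 10.1200 + 30.8163) = 20.8767 / 54.3858 = 0.38386

0.384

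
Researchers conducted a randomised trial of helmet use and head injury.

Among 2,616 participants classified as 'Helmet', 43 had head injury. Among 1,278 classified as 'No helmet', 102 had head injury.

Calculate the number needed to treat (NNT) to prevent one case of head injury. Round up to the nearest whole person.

16

Risk in treated group = 43/2616 = 0.01644; risk in control = 102/1278 = 0.07981.
Absolute risk reduction = 0.07981 − 0.01644 = 0.06337
NNT = 1 / ARR = 1 / 0.06337 = 15.779 → round up → 16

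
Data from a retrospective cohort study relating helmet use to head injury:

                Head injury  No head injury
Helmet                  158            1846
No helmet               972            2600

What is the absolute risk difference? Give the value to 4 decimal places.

-0.1933

Cells: a = 158, b = 1846, c = 972, d = 2600.
Risk in exposed = 158/2004 = 0.078842; risk in unexposed = 972/3572 = 0.272116.
Risk difference = 0.078842 − 0.272116 = -0.193274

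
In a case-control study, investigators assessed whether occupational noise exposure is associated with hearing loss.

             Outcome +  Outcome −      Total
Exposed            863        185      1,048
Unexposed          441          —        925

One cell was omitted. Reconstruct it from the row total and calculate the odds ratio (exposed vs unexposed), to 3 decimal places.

The missing cell is in the unexposed row: 925 − 441 = 484.
So a = 863, b = 185, c = 441, d = 484.
OR = (a·d)/(b·c) = (863 × 484) / (185 × 441) = 417692 / 81585 = 5.11972

5.120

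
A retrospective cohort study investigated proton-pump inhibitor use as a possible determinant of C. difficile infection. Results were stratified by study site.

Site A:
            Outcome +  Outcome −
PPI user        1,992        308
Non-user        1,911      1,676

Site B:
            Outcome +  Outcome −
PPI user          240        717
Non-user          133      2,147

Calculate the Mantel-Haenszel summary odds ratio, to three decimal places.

OR_MH = Σ(aᵢdᵢ/nᵢ) / Σ(bᵢcᵢ/nᵢ), where nᵢ is the stratum total.
Stratum 1 (Site A): n = 5887; a·d/n = 1992·1676/5887 = 567.1126; b·c/n = 308·1911/5887 = 99.9810
Stratum 2 (Site B): n = 3237; a·d/n = 240·2147/3237 = 159.1844; b·c/n = 717·133/3237 = 29.4597
OR_MH = (567.1126 + 159.1844) / (99.9810 + 29.4597) = 726.2971 / 129.4407 = 5.61104

5.611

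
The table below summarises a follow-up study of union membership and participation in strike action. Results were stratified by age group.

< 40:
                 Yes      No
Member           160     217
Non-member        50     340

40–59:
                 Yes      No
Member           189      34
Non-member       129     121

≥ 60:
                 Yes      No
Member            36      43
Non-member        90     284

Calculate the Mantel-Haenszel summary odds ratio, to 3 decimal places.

4.438

OR_MH = Σ(aᵢdᵢ/nᵢ) / Σ(bᵢcᵢ/nᵢ), where nᵢ is the stratum total.
Stratum 1 (< 40): n = 767; a·d/n = 160·340/767 = 70.9257; b·c/n = 217·50/767 = 14.1460
Stratum 2 (40–59): n = 473; a·d/n = 189·121/473 = 48.3488; b·c/n = 34·129/473 = 9.2727
Stratum 3 (≥ 60): n = 453; a·d/n = 36·284/453 = 22.5695; b·c/n = 43·90/453 = 8.5430
OR_MH = (70.9257 + 48.3488 + 22.5695) / (14.1460 + 9.2727 + 8.5430) = 141.8441 / 31.9618 = 4.43792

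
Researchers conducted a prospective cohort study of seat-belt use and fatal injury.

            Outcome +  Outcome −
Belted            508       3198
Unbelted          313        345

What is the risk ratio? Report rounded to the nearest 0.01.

0.29

Cells: a = 508, b = 3198, c = 313, d = 345.
Risk in exposed = 508/3706 = 0.13708; risk in unexposed = 313/658 = 0.47568.
RR = 0.13708 / 0.47568 = 0.28816
The risk is 71% lower among the exposed than among the unexposed.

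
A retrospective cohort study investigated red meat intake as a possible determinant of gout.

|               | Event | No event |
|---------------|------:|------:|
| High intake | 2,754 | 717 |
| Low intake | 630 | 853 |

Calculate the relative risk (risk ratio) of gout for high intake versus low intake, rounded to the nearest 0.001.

Cells: a = 2754, b = 717, c = 630, d = 853.
Risk in exposed = 2754/3471 = 0.79343; risk in unexposed = 630/1483 = 0.42481.
RR = 0.79343 / 0.42481 = 1.86771
The risk among the exposed is 1.87 times that among the unexposed.

1.868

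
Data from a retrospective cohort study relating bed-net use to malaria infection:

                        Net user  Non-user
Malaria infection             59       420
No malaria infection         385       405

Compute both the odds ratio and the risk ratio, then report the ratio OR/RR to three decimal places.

Reading the table with exposure as columns: a = 59 (Net user, case), b = 385 (Net user, non-case), c = 420 (Non-user, case), d = 405.
OR = (59·405)/(385·420) = 23895/161700 = 0.14777
Risk in exposed = 59/444 = 0.13288; risk in unexposed = 420/825 = 0.50909; RR = 0.26102
OR/RR = 0.14777 / 0.26102 = 0.56614
The outcome is not rare, so the OR lies further from 1 than the RR.

0.566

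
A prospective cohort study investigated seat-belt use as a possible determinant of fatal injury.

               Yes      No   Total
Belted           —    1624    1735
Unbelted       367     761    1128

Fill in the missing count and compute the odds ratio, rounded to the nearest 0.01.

0.14

The missing cell is in the exposed row: 1735 − 1624 = 111.
So a = 111, b = 1624, c = 367, d = 761.
OR = (a·d)/(b·c) = (111 × 761) / (1624 × 367) = 84471 / 596008 = 0.14173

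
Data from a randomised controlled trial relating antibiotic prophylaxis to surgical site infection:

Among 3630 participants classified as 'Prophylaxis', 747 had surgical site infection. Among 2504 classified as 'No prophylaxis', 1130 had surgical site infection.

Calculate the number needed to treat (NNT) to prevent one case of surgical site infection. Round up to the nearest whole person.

Risk in treated group = 747/3630 = 0.20579; risk in control = 1130/2504 = 0.45128.
Absolute risk reduction = 0.45128 − 0.20579 = 0.24549
NNT = 1 / ARR = 1 / 0.24549 = 4.073 → round up → 5

5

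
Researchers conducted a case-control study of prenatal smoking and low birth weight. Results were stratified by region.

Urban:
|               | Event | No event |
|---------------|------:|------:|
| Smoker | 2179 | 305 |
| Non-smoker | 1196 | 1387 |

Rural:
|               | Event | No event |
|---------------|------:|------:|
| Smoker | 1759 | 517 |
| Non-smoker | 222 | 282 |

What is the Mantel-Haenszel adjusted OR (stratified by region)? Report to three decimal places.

6.841

OR_MH = Σ(aᵢdᵢ/nᵢ) / Σ(bᵢcᵢ/nᵢ), where nᵢ is the stratum total.
Stratum 1 (Urban): n = 5067; a·d/n = 2179·1387/5067 = 596.4620; b·c/n = 305·1196/5067 = 71.9913
Stratum 2 (Rural): n = 2780; a·d/n = 1759·282/2780 = 178.4309; b·c/n = 517·222/2780 = 41.2856
OR_MH = (596.4620 + 178.4309) / (71.9913 + 41.2856) = 774.8929 / 113.2769 = 6.84070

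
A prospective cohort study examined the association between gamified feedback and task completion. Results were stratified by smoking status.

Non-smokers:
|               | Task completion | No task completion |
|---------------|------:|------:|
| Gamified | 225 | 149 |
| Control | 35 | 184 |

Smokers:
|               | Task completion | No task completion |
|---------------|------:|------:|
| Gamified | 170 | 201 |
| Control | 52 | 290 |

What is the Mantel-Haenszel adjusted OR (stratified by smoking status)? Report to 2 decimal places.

OR_MH = Σ(aᵢdᵢ/nᵢ) / Σ(bᵢcᵢ/nᵢ), where nᵢ is the stratum total.
Stratum 1 (Non-smokers): n = 593; a·d/n = 225·184/593 = 69.8145; b·c/n = 149·35/593 = 8.7943
Stratum 2 (Smokers): n = 713; a·d/n = 170·290/713 = 69.1445; b·c/n = 201·52/713 = 14.6592
OR_MH = (69.8145 + 69.1445) / (8.7943 + 14.6592) = 138.9590 / 23.4535 = 5.92488

5.92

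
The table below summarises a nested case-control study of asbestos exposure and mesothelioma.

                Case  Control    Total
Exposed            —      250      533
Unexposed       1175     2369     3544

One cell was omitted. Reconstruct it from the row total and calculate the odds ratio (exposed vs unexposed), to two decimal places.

The missing cell is in the exposed row: 533 − 250 = 283.
So a = 283, b = 250, c = 1175, d = 2369.
OR = (a·d)/(b·c) = (283 × 2369) / (250 × 1175) = 670427 / 293750 = 2.28230

2.28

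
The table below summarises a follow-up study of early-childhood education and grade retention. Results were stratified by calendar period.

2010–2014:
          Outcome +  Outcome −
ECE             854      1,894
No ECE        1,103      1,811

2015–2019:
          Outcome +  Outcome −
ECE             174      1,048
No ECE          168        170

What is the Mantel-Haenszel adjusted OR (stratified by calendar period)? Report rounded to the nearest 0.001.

OR_MH = Σ(aᵢdᵢ/nᵢ) / Σ(bᵢcᵢ/nᵢ), where nᵢ is the stratum total.
Stratum 1 (2010–2014): n = 5662; a·d/n = 854·1811/5662 = 273.1533; b·c/n = 1894·1103/5662 = 368.9654
Stratum 2 (2015–2019): n = 1560; a·d/n = 174·170/1560 = 18.9615; b·c/n = 1048·168/1560 = 112.8615
OR_MH = (273.1533 + 18.9615) / (368.9654 + 112.8615) = 292.1148 / 481.8269 = 0.60627

0.606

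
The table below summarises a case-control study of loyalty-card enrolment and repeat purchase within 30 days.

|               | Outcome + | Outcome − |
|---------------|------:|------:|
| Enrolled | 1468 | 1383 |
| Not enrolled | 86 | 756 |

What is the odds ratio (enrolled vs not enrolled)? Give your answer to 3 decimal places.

Cells: a = 1468, b = 1383, c = 86, d = 756.
OR = (a·d)/(b·c) = (1468 × 756) / (1383 × 86) = 1109808 / 118938 = 9.33098
The odds of repeat purchase within 30 days are about 9.33 times as high in the enrolled group.

9.331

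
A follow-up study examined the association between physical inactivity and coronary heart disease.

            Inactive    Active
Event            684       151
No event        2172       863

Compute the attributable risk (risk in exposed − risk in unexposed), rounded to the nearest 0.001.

0.091

Reading the table with exposure as columns: a = 684 (Inactive, case), b = 2172 (Inactive, non-case), c = 151 (Active, case), d = 863.
Risk in exposed = 684/2856 = 0.239496; risk in unexposed = 151/1014 = 0.148915.
Risk difference = 0.239496 − 0.148915 = 0.090581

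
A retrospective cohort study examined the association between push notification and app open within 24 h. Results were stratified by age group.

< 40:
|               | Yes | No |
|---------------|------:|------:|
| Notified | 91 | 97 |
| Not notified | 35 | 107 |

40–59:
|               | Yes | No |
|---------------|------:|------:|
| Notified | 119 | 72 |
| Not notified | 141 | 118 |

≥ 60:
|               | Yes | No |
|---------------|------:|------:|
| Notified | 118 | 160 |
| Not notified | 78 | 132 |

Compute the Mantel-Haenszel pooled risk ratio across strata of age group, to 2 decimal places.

1.28

RR_MH = Σ(aᵢ·n₀ᵢ/nᵢ) / Σ(cᵢ·n₁ᵢ/nᵢ), with n₁ᵢ = aᵢ+bᵢ (exposed), n₀ᵢ = cᵢ+dᵢ (unexposed), nᵢ = n₁ᵢ+n₀ᵢ.
Stratum 1 (< 40): n₁ = 188, n₀ = 142, n = 330; a·n₀/n = 91·142/330 = 39.1576; c·n₁/n = 35·188/330 = 19.9394
Stratum 2 (40–59): n₁ = 191, n₀ = 259, n = 450; a·n₀/n = 119·259/450 = 68.4911; c·n₁/n = 141·191/450 = 59.8467
Stratum 3 (≥ 60): n₁ = 278, n₀ = 210, n = 488; a·n₀/n = 118·210/488 = 50.7787; c·n₁/n = 78·278/488 = 44.4344
RR_MH = (39.1576 + 68.4911 + 50.7787) / (19.9394 + 59.8467 + 44.4344) = 158.4274 / 124.2205 = 1.27537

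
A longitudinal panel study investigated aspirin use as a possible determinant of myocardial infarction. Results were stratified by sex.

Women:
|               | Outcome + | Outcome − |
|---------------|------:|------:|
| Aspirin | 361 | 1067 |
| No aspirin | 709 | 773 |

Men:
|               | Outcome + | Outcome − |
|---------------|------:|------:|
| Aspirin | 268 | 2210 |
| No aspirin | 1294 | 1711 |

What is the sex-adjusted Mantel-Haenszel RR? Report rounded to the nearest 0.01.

0.35

RR_MH = Σ(aᵢ·n₀ᵢ/nᵢ) / Σ(cᵢ·n₁ᵢ/nᵢ), with n₁ᵢ = aᵢ+bᵢ (exposed), n₀ᵢ = cᵢ+dᵢ (unexposed), nᵢ = n₁ᵢ+n₀ᵢ.
Stratum 1 (Women): n₁ = 1428, n₀ = 1482, n = 2910; a·n₀/n = 361·1482/2910 = 183.8495; c·n₁/n = 709·1428/2910 = 347.9216
Stratum 2 (Men): n₁ = 2478, n₀ = 3005, n = 5483; a·n₀/n = 268·3005/5483 = 146.8794; c·n₁/n = 1294·2478/5483 = 584.8134
RR_MH = (183.8495 + 146.8794) / (347.9216 + 584.8134) = 330.7289 / 932.7351 = 0.35458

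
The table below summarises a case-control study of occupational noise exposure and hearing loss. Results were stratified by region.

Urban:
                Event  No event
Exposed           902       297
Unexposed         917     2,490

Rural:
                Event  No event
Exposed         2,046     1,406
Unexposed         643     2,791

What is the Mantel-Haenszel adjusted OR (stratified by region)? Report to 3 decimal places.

6.916

OR_MH = Σ(aᵢdᵢ/nᵢ) / Σ(bᵢcᵢ/nᵢ), where nᵢ is the stratum total.
Stratum 1 (Urban): n = 4606; a·d/n = 902·2490/4606 = 487.6205; b·c/n = 297·917/4606 = 59.1292
Stratum 2 (Rural): n = 6886; a·d/n = 2046·2791/6886 = 829.2748; b·c/n = 1406·643/6886 = 131.2893
OR_MH = (487.6205 + 829.2748) / (59.1292 + 131.2893) = 1316.8953 / 190.4185 = 6.91580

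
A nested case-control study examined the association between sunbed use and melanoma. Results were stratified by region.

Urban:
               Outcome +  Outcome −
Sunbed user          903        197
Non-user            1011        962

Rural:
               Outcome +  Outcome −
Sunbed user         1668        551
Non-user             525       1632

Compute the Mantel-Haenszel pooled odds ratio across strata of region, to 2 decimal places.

6.91

OR_MH = Σ(aᵢdᵢ/nᵢ) / Σ(bᵢcᵢ/nᵢ), where nᵢ is the stratum total.
Stratum 1 (Urban): n = 3073; a·d/n = 903·962/3073 = 282.6834; b·c/n = 197·1011/3073 = 64.8119
Stratum 2 (Rural): n = 4376; a·d/n = 1668·1632/4376 = 622.0695; b·c/n = 551·525/4376 = 66.1049
OR_MH = (282.6834 + 622.0695) / (64.8119 + 66.1049) = 904.7528 / 130.9168 = 6.91090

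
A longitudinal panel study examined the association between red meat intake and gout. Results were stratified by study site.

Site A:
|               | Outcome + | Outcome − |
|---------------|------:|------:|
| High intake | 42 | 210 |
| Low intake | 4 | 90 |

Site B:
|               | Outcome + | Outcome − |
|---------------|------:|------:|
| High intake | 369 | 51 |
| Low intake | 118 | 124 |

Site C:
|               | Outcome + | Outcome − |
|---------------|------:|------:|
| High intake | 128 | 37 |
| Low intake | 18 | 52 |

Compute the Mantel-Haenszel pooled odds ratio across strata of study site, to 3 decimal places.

OR_MH = Σ(aᵢdᵢ/nᵢ) / Σ(bᵢcᵢ/nᵢ), where nᵢ is the stratum total.
Stratum 1 (Site A): n = 346; a·d/n = 42·90/346 = 10.9249; b·c/n = 210·4/346 = 2.4277
Stratum 2 (Site B): n = 662; a·d/n = 369·124/662 = 69.1178; b·c/n = 51·118/662 = 9.0906
Stratum 3 (Site C): n = 235; a·d/n = 128·52/235 = 28.3234; b·c/n = 37·18/235 = 2.8340
OR_MH = (10.9249 + 69.1178 + 28.3234) / (2.4277 + 9.0906 + 2.8340) = 108.3661 / 14.3524 = 7.55037

7.550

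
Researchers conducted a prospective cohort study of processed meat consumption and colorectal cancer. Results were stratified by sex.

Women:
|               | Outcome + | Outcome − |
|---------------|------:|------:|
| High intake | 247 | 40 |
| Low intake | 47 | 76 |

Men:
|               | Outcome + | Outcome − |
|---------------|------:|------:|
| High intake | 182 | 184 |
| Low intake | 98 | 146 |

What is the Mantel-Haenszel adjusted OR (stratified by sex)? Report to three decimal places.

OR_MH = Σ(aᵢdᵢ/nᵢ) / Σ(bᵢcᵢ/nᵢ), where nᵢ is the stratum total.
Stratum 1 (Women): n = 410; a·d/n = 247·76/410 = 45.7854; b·c/n = 40·47/410 = 4.5854
Stratum 2 (Men): n = 610; a·d/n = 182·146/610 = 43.5607; b·c/n = 184·98/610 = 29.5607
OR_MH = (45.7854 + 43.5607) / (4.5854 + 29.5607) = 89.3460 / 34.1460 = 2.61659

2.617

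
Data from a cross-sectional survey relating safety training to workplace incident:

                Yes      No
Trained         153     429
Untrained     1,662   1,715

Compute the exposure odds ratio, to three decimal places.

0.368

Cells: a = 153, b = 429, c = 1662, d = 1715.
OR = (a·d)/(b·c) = (153 × 1715) / (429 × 1662) = 262395 / 712998 = 0.36802
Exposure is associated with lower odds of workplace incident (OR = 0.37 < 1).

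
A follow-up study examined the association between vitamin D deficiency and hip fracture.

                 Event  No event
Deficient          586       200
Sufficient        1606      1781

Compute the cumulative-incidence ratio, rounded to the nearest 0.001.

Cells: a = 586, b = 200, c = 1606, d = 1781.
Risk in exposed = 586/786 = 0.74555; risk in unexposed = 1606/3387 = 0.47417.
RR = 0.74555 / 0.47417 = 1.57233
The risk among the exposed is 1.57 times that among the unexposed.

1.572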